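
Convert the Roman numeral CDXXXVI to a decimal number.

CDXXXVI: CD=400, X=10, X=10, X=10, V=5, I=1
400 + 10 + 10 + 10 + 5 + 1 = 436

436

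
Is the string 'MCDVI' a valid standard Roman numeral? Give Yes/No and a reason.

'MCDVI': Check the rules: uses only the symbols I, V, X, L, C, D, M; no symbol is repeated more than three times in a row; V, L and D each appear at most once; the only place a smaller symbol precedes a larger one is the allowed subtractive pair CD, the symbol right after such a pair (if any) is smaller than the pair's first symbol, and otherwise the values never increase from left to right. Value: M (1000) + CD (400) + V (5) + I (1) = 1406. So it is a valid standard Roman numeral.

Yes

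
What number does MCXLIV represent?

MCXLIV: M=1000, C=100, XL=40, IV=4
1000 + 100 + 40 + 4 = 1144

1144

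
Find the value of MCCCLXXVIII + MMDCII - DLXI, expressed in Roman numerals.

MCCCLXXVIII = 1378, MMDCII = 2602, DLXI = 561
1378 + 2602 = 3980
3980 - 561 = 3419

MMMCDXIX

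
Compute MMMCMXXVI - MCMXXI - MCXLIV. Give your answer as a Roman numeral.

MMMCMXXVI = 3926, MCMXXI = 1921, MCXLIV = 1144
3926 - 1921 = 2005
2005 - 1144 = 861

DCCCLXI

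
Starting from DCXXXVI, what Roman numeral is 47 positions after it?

DCXXXVI = 636
636 + 47 = 683

DCLXXXIII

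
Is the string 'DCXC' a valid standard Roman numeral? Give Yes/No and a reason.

'DCXC': Check the rules: uses only the symbols I, V, X, L, C, D, M; no symbol is repeated more than three times in a row; V, L and D each appear at most once; the only place a smaller symbol precedes a larger one is the allowed subtractive pair XC, the symbol right after such a pair (if any) is smaller than the pair's first symbol, and otherwise the values never increase from left to right. Value: D (500) + C (100) + XC (90) = 690. So it is a valid standard Roman numeral.

Yes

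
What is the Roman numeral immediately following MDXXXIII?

MDXXXIII = 1533, so the next integer is 1533 + 1 = 1534

MDXXXIV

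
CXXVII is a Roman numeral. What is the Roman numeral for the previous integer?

CXXVII = 127; previous is 126

CXXVI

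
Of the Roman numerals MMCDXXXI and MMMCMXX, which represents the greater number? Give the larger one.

MMCDXXXI = 2431
MMMCMXX = 3920
3920 is larger

MMMCMXX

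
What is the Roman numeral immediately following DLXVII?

DLXVII = 567, so the next integer is 567 + 1 = 568

DLXVIII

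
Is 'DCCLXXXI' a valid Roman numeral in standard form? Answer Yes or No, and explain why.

'DCCLXXXI': Check the rules: uses only the symbols I, V, X, L, C, D, M; no symbol is repeated more than three times in a row; V, L and D each appear at most once; no smaller symbol precedes a larger one (values never increase from left to right). Value: D (500) + C (100) + C (100) + L (50) + X (10) + X (10) + X (10) + I (1) = 781. So it is a valid standard Roman numeral.

Yes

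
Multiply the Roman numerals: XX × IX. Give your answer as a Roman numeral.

XX = 20
IX = 9
20 × 9 = 180

CLXXX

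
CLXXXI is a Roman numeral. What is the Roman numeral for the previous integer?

CLXXXI = 181, so the previous integer is 181 - 1 = 180

CLXXX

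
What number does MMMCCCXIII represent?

MMMCCCXIII: M=1000, M=1000, M=1000, C=100, C=100, C=100, X=10, I=1, I=1, I=1
1000 + 1000 + 1000 + 100 + 100 + 100 + 10 + 1 + 1 + 1 = 3313

3313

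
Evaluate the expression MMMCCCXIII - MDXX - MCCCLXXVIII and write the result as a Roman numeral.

MMMCCCXIII = 3313, MDXX = 1520, MCCCLXXVIII = 1378
3313 - 1520 = 1793
1793 - 1378 = 415

CDXV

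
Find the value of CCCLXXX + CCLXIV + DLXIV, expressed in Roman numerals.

CCCLXXX = 380, CCLXIV = 264, DLXIV = 564
380 + 264 = 644
644 + 564 = 1208

MCCVIII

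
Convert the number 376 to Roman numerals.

Convert 376 to Roman numerals:
  376 contains 3×100 (CCC)
  76 contains 1×50 (L)
  26 contains 2×10 (XX)
  6 contains 1×5 (V)
  1 contains 1×1 (I)

CCCLXXVI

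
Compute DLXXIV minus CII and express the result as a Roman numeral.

DLXXIV = 574
CII = 102
574 - 102 = 472

CDLXXII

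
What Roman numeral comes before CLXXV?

CLXXV = 175, so the previous integer is 175 - 1 = 174

CLXXIV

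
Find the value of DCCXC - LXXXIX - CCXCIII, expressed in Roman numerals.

DCCXC = 790, LXXXIX = 89, CCXCIII = 293
790 - 89 = 701
701 - 293 = 408

CDVIII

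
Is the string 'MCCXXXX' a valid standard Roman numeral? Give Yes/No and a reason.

'MCCXXXX': More than 3 consecutive X's

No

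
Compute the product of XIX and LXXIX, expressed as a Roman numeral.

XIX = 19
LXXIX = 79
19 × 79 = 1501

MDI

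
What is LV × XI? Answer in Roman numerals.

LV = 55
XI = 11
55 × 11 = 605

DCV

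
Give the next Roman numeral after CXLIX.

CXLIX = 149, so the next integer is 149 + 1 = 150

CL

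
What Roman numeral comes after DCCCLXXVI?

DCCCLXXVI = 876; next is 877

DCCCLXXVII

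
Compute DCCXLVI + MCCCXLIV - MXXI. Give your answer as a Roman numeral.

DCCXLVI = 746, MCCCXLIV = 1344, MXXI = 1021
746 + 1344 = 2090
2090 - 1021 = 1069

MLXIX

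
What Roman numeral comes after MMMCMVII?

MMMCMVII = 3907; next is 3908

MMMCMVIII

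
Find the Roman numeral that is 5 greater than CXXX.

CXXX = 130
130 + 5 = 135

CXXXV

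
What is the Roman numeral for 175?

Convert 175 to Roman numerals:
  175 contains 1×100 (C)
  75 contains 1×50 (L)
  25 contains 2×10 (XX)
  5 contains 1×5 (V)

CLXXV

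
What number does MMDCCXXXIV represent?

MMDCCXXXIV: M=1000, M=1000, D=500, C=100, C=100, X=10, X=10, X=10, IV=4
1000 + 1000 + 500 + 100 + 100 + 10 + 10 + 10 + 4 = 2734

2734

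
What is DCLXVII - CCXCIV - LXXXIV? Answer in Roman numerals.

DCLXVII = 667, CCXCIV = 294, LXXXIV = 84
667 - 294 = 373
373 - 84 = 289

CCLXXXIX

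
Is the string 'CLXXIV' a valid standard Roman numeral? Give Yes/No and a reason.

'CLXXIV': Check the rules: uses only the symbols I, V, X, L, C, D, M; no symbol is repeated more than three times in a row; V, L and D each appear at most once; the only place a smaller symbol precedes a larger one is the allowed subtractive pair IV, the symbol right after such a pair (if any) is smaller than the pair's first symbol, and otherwise the values never increase from left to right. Value: C (100) + L (50) + X (10) + X (10) + IV (4) = 174. So it is a valid standard Roman numeral.

Yes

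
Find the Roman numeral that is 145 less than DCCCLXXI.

DCCCLXXI = 871
871 - 145 = 726

DCCXXVI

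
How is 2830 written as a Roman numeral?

Convert 2830 to Roman numerals:
  2830 contains 2×1000 (MM)
  830 contains 1×500 (D)
  330 contains 3×100 (CCC)
  30 contains 3×10 (XXX)

MMDCCCXXX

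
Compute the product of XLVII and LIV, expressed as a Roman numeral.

XLVII = 47
LIV = 54
47 × 54 = 2538

MMDXXXVIII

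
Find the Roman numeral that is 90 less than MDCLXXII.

MDCLXXII = 1672
1672 - 90 = 1582

MDLXXXII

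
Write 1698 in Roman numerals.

Convert 1698 to Roman numerals:
  1698 contains 1×1000 (M)
  698 contains 1×500 (D)
  198 contains 1×100 (C)
  98 contains 1×90 (XC)
  8 contains 1×5 (V)
  3 contains 3×1 (III)

MDCXCVIII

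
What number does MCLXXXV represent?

MCLXXXV: M=1000, C=100, L=50, X=10, X=10, X=10, V=5
1000 + 100 + 50 + 10 + 10 + 10 + 5 = 1185

1185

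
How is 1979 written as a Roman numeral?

Convert 1979 to Roman numerals:
  1979 contains 1×1000 (M)
  979 contains 1×900 (CM)
  79 contains 1×50 (L)
  29 contains 2×10 (XX)
  9 contains 1×9 (IX)

MCMLXXIX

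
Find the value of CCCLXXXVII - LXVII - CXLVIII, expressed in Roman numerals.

CCCLXXXVII = 387, LXVII = 67, CXLVIII = 148
387 - 67 = 320
320 - 148 = 172

CLXXII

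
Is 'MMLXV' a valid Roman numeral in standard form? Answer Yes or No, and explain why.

'MMLXV': Check the rules: uses only the symbols I, V, X, L, C, D, M; no symbol is repeated more than three times in a row; V, L and D each appear at most once; no smaller symbol precedes a larger one (values never increase from left to right). Value: M (1000) + M (1000) + L (50) + X (10) + V (5) = 2065. So it is a valid standard Roman numeral.

Yes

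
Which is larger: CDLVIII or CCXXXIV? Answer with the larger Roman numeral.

CDLVIII = 458
CCXXXIV = 234
458 is larger

CDLVIII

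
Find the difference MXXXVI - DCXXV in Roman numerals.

MXXXVI = 1036
DCXXV = 625
1036 - 625 = 411

CDXI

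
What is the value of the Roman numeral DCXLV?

DCXLV: D=500, C=100, XL=40, V=5
500 + 100 + 40 + 5 = 645

645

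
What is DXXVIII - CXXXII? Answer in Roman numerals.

DXXVIII = 528
CXXXII = 132
528 - 132 = 396

CCCXCVI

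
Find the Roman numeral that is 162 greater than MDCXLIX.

MDCXLIX = 1649
1649 + 162 = 1811

MDCCCXI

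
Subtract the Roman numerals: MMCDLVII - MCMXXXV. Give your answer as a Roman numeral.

MMCDLVII = 2457
MCMXXXV = 1935
2457 - 1935 = 522

DXXII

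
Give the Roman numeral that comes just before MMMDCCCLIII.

MMMDCCCLIII = 3853, so the previous integer is 3853 - 1 = 3852

MMMDCCCLII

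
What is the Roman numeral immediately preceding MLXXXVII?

MLXXXVII = 1087; previous is 1086

MLXXXVI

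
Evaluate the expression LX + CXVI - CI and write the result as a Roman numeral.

LX = 60, CXVI = 116, CI = 101
60 + 116 = 176
176 - 101 = 75

LXXV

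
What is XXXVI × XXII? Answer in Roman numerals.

XXXVI = 36
XXII = 22
36 × 22 = 792

DCCXCII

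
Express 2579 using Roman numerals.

Convert 2579 to Roman numerals:
  2579 contains 2×1000 (MM)
  579 contains 1×500 (D)
  79 contains 1×50 (L)
  29 contains 2×10 (XX)
  9 contains 1×9 (IX)

MMDLXXIX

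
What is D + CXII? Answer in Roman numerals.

D = 500
CXII = 112
500 + 112 = 612

DCXII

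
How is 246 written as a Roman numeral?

Convert 246 to Roman numerals:
  246 contains 2×100 (CC)
  46 contains 1×40 (XL)
  6 contains 1×5 (V)
  1 contains 1×1 (I)

CCXLVI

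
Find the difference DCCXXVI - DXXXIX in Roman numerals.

DCCXXVI = 726
DXXXIX = 539
726 - 539 = 187

CLXXXVII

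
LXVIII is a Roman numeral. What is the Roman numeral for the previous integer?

LXVIII = 68; previous is 67

LXVII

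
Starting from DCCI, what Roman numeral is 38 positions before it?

DCCI = 701
701 - 38 = 663

DCLXIII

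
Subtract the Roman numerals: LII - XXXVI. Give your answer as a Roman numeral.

LII = 52
XXXVI = 36
52 - 36 = 16

XVI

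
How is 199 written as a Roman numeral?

Convert 199 to Roman numerals:
  199 contains 1×100 (C)
  99 contains 1×90 (XC)
  9 contains 1×9 (IX)

CXCIX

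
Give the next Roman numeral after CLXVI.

CLXVI = 166; next is 167

CLXVII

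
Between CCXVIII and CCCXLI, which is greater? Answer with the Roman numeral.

CCXVIII = 218
CCCXLI = 341
341 is larger

CCCXLI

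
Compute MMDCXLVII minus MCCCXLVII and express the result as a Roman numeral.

MMDCXLVII = 2647
MCCCXLVII = 1347
2647 - 1347 = 1300

MCCC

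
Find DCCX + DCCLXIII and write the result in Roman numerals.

DCCX = 710
DCCLXIII = 763
710 + 763 = 1473

MCDLXXIII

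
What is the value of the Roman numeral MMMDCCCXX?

MMMDCCCXX: M=1000, M=1000, M=1000, D=500, C=100, C=100, C=100, X=10, X=10
1000 + 1000 + 1000 + 500 + 100 + 100 + 100 + 10 + 10 = 3820

3820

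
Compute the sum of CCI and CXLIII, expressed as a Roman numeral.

CCI = 201
CXLIII = 143
201 + 143 = 344

CCCXLIV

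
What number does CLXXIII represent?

CLXXIII: C=100, L=50, X=10, X=10, I=1, I=1, I=1
100 + 50 + 10 + 10 + 1 + 1 + 1 = 173

173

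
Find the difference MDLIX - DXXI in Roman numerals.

MDLIX = 1559
DXXI = 521
1559 - 521 = 1038

MXXXVIII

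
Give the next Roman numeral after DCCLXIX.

DCCLXIX = 769; next is 770

DCCLXX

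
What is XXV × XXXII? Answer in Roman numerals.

XXV = 25
XXXII = 32
25 × 32 = 800

DCCC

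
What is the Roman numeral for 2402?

Convert 2402 to Roman numerals:
  2402 contains 2×1000 (MM)
  402 contains 1×400 (CD)
  2 contains 2×1 (II)

MMCDII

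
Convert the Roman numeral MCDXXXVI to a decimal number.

MCDXXXVI: M=1000, CD=400, X=10, X=10, X=10, V=5, I=1
1000 + 400 + 10 + 10 + 10 + 5 + 1 = 1436

1436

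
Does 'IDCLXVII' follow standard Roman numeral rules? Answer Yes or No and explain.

'IDCLXVII': Invalid subtractive combination: ID

No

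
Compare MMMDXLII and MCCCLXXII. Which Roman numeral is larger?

MMMDXLII = 3542
MCCCLXXII = 1372
3542 is larger

MMMDXLII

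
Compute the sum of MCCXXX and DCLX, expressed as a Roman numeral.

MCCXXX = 1230
DCLX = 660
1230 + 660 = 1890

MDCCCXC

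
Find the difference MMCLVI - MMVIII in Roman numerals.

MMCLVI = 2156
MMVIII = 2008
2156 - 2008 = 148

CXLVIII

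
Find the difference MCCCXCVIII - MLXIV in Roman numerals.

MCCCXCVIII = 1398
MLXIV = 1064
1398 - 1064 = 334

CCCXXXIV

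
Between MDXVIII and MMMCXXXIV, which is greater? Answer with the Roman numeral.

MDXVIII = 1518
MMMCXXXIV = 3134
3134 is larger

MMMCXXXIV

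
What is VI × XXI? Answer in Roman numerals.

VI = 6
XXI = 21
6 × 21 = 126

CXXVI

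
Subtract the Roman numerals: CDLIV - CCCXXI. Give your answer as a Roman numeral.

CDLIV = 454
CCCXXI = 321
454 - 321 = 133

CXXXIII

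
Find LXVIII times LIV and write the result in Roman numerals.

LXVIII = 68
LIV = 54
68 × 54 = 3672

MMMDCLXXII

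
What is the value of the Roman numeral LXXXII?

LXXXII: L=50, X=10, X=10, X=10, I=1, I=1
50 + 10 + 10 + 10 + 1 + 1 = 82

82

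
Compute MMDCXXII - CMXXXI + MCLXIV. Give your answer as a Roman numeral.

MMDCXXII = 2622, CMXXXI = 931, MCLXIV = 1164
2622 - 931 = 1691
1691 + 1164 = 2855

MMDCCCLV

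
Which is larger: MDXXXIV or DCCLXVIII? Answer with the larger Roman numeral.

MDXXXIV = 1534
DCCLXVIII = 768
1534 is larger

MDXXXIV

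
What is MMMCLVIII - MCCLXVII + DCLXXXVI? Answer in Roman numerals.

MMMCLVIII = 3158, MCCLXVII = 1267, DCLXXXVI = 686
3158 - 1267 = 1891
1891 + 686 = 2577

MMDLXXVII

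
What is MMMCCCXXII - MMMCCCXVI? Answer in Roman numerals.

MMMCCCXXII = 3322
MMMCCCXVI = 3316
3322 - 3316 = 6

VI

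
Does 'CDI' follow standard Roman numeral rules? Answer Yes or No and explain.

'CDI': Check the rules: uses only the symbols I, V, X, L, C, D, M; no symbol is repeated more than three times in a row; V, L and D each appear at most once; the only place a smaller symbol precedes a larger one is the allowed subtractive pair CD, the symbol right after such a pair (if any) is smaller than the pair's first symbol, and otherwise the values never increase from left to right. Value: CD (400) + I (1) = 401. So it is a valid standard Roman numeral.

Yes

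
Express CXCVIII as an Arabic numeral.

CXCVIII: C=100, XC=90, V=5, I=1, I=1, I=1
100 + 90 + 5 + 1 + 1 + 1 = 198

198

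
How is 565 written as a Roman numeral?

Convert 565 to Roman numerals:
  565 contains 1×500 (D)
  65 contains 1×50 (L)
  15 contains 1×10 (X)
  5 contains 1×5 (V)

DLXV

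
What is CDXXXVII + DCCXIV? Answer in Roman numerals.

CDXXXVII = 437
DCCXIV = 714
437 + 714 = 1151

MCLI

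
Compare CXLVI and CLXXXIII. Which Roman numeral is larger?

CXLVI = 146
CLXXXIII = 183
183 is larger

CLXXXIII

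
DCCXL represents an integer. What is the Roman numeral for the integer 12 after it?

DCCXL = 740
740 + 12 = 752

DCCLII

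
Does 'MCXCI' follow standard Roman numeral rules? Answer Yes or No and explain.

'MCXCI': Check the rules: uses only the symbols I, V, X, L, C, D, M; no symbol is repeated more than three times in a row; V, L and D each appear at most once; the only place a smaller symbol precedes a larger one is the allowed subtractive pair XC, the symbol right after such a pair (if any) is smaller than the pair's first symbol, and otherwise the values never increase from left to right. Value: M (1000) + C (100) + XC (90) + I (1) = 1191. So it is a valid standard Roman numeral.

Yes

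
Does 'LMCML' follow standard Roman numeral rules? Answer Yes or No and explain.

'LMCML': L should not appear more than once

No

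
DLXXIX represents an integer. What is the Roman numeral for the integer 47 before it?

DLXXIX = 579
579 - 47 = 532

DXXXII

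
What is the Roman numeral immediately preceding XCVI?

XCVI = 96; previous is 95

XCV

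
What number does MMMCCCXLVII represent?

MMMCCCXLVII: M=1000, M=1000, M=1000, C=100, C=100, C=100, XL=40, V=5, I=1, I=1
1000 + 1000 + 1000 + 100 + 100 + 100 + 40 + 5 + 1 + 1 = 3347

3347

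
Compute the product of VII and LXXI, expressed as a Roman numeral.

VII = 7
LXXI = 71
7 × 71 = 497

CDXCVII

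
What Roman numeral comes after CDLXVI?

CDLXVI = 466, so the next integer is 466 + 1 = 467

CDLXVII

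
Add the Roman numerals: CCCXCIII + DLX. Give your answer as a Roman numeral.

CCCXCIII = 393
DLX = 560
393 + 560 = 953

CMLIII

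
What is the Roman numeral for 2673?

Convert 2673 to Roman numerals:
  2673 contains 2×1000 (MM)
  673 contains 1×500 (D)
  173 contains 1×100 (C)
  73 contains 1×50 (L)
  23 contains 2×10 (XX)
  3 contains 3×1 (III)

MMDCLXXIII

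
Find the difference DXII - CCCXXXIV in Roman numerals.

DXII = 512
CCCXXXIV = 334
512 - 334 = 178

CLXXVIII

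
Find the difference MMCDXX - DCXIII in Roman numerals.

MMCDXX = 2420
DCXIII = 613
2420 - 613 = 1807

MDCCCVII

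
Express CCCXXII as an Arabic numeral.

CCCXXII: C=100, C=100, C=100, X=10, X=10, I=1, I=1
100 + 100 + 100 + 10 + 10 + 1 + 1 = 322

322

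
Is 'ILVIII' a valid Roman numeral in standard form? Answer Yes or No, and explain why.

'ILVIII': Invalid subtractive combination: IL

No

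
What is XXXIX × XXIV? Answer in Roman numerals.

XXXIX = 39
XXIV = 24
39 × 24 = 936

CMXXXVI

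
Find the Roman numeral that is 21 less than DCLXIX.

DCLXIX = 669
669 - 21 = 648

DCXLVIII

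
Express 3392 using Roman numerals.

Convert 3392 to Roman numerals:
  3392 contains 3×1000 (MMM)
  392 contains 3×100 (CCC)
  92 contains 1×90 (XC)
  2 contains 2×1 (II)

MMMCCCXCII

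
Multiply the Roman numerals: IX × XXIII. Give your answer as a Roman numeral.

IX = 9
XXIII = 23
9 × 23 = 207

CCVII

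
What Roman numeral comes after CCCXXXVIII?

CCCXXXVIII = 338; next is 339

CCCXXXIX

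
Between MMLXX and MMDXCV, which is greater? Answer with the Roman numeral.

MMLXX = 2070
MMDXCV = 2595
2595 is larger

MMDXCV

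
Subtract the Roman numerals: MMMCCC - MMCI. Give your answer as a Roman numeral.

MMMCCC = 3300
MMCI = 2101
3300 - 2101 = 1199

MCXCIX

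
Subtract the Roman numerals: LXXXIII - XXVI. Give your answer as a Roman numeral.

LXXXIII = 83
XXVI = 26
83 - 26 = 57

LVII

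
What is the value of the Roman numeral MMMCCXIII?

MMMCCXIII: M=1000, M=1000, M=1000, C=100, C=100, X=10, I=1, I=1, I=1
1000 + 1000 + 1000 + 100 + 100 + 10 + 1 + 1 + 1 = 3213

3213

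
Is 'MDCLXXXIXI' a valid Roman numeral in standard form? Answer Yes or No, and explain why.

'MDCLXXXIXI': I cannot come right after the subtractive pair IX: once I is subtracted in IX, the next symbol must be smaller than I

No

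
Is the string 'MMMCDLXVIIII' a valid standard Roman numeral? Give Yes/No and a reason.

'MMMCDLXVIIII': More than 3 consecutive I's

No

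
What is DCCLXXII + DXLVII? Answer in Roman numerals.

DCCLXXII = 772
DXLVII = 547
772 + 547 = 1319

MCCCXIX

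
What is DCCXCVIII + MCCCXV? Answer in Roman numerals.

DCCXCVIII = 798
MCCCXV = 1315
798 + 1315 = 2113

MMCXIII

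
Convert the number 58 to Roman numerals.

Convert 58 to Roman numerals:
  58 contains 1×50 (L)
  8 contains 1×5 (V)
  3 contains 3×1 (III)

LVIII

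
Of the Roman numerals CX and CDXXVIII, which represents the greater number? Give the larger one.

CX = 110
CDXXVIII = 428
428 is larger

CDXXVIII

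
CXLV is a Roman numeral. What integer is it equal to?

CXLV: C=100, XL=40, V=5
100 + 40 + 5 = 145

145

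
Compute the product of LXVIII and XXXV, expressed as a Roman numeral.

LXVIII = 68
XXXV = 35
68 × 35 = 2380

MMCCCLXXX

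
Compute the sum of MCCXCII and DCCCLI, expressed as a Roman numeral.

MCCXCII = 1292
DCCCLI = 851
1292 + 851 = 2143

MMCXLIII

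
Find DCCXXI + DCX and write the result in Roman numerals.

DCCXXI = 721
DCX = 610
721 + 610 = 1331

MCCCXXXI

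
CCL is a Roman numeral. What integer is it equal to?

CCL: C=100, C=100, L=50
100 + 100 + 50 = 250

250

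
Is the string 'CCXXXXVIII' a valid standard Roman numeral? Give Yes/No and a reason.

'CCXXXXVIII': More than 3 consecutive X's

No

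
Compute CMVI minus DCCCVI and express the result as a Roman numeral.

CMVI = 906
DCCCVI = 806
906 - 806 = 100

C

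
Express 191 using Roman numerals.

Convert 191 to Roman numerals:
  191 contains 1×100 (C)
  91 contains 1×90 (XC)
  1 contains 1×1 (I)

CXCI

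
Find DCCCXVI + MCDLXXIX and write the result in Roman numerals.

DCCCXVI = 816
MCDLXXIX = 1479
816 + 1479 = 2295

MMCCXCV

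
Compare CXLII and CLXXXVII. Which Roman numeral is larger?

CXLII = 142
CLXXXVII = 187
187 is larger

CLXXXVII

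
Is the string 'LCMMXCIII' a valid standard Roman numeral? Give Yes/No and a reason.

'LCMMXCIII': Invalid subtractive combination: LC

No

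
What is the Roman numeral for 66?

Convert 66 to Roman numerals:
  66 contains 1×50 (L)
  16 contains 1×10 (X)
  6 contains 1×5 (V)
  1 contains 1×1 (I)

LXVI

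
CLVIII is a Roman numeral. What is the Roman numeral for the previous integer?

CLVIII = 158; previous is 157

CLVII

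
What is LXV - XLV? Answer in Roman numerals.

LXV = 65
XLV = 45
65 - 45 = 20

XX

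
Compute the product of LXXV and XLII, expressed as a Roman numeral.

LXXV = 75
XLII = 42
75 × 42 = 3150

MMMCL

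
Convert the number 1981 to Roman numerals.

Convert 1981 to Roman numerals:
  1981 contains 1×1000 (M)
  981 contains 1×900 (CM)
  81 contains 1×50 (L)
  31 contains 3×10 (XXX)
  1 contains 1×1 (I)

MCMLXXXI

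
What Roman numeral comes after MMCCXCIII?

MMCCXCIII = 2293; next is 2294

MMCCXCIV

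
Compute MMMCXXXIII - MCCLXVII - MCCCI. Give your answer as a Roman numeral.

MMMCXXXIII = 3133, MCCLXVII = 1267, MCCCI = 1301
3133 - 1267 = 1866
1866 - 1301 = 565

DLXV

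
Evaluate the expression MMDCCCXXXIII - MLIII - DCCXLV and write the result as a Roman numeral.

MMDCCCXXXIII = 2833, MLIII = 1053, DCCXLV = 745
2833 - 1053 = 1780
1780 - 745 = 1035

MXXXV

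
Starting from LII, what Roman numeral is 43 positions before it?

LII = 52
52 - 43 = 9

IX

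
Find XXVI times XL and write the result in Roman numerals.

XXVI = 26
XL = 40
26 × 40 = 1040

MXL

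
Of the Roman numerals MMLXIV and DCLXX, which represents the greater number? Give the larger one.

MMLXIV = 2064
DCLXX = 670
2064 is larger

MMLXIV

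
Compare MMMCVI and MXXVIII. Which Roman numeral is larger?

MMMCVI = 3106
MXXVIII = 1028
3106 is larger

MMMCVI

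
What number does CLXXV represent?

CLXXV: C=100, L=50, X=10, X=10, V=5
100 + 50 + 10 + 10 + 5 = 175

175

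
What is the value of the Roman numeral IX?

IX: IX=9

9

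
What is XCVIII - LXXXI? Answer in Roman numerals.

XCVIII = 98
LXXXI = 81
98 - 81 = 17

XVII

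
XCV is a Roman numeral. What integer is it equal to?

XCV: XC=90, V=5
90 + 5 = 95

95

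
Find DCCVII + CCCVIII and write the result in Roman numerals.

DCCVII = 707
CCCVIII = 308
707 + 308 = 1015

MXV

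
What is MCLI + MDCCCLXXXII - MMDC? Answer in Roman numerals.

MCLI = 1151, MDCCCLXXXII = 1882, MMDC = 2600
1151 + 1882 = 3033
3033 - 2600 = 433

CDXXXIII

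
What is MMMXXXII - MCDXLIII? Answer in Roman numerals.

MMMXXXII = 3032
MCDXLIII = 1443
3032 - 1443 = 1589

MDLXXXIX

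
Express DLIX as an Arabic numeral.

DLIX: D=500, L=50, IX=9
500 + 50 + 9 = 559

559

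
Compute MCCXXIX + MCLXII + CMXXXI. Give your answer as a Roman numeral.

MCCXXIX = 1229, MCLXII = 1162, CMXXXI = 931
1229 + 1162 = 2391
2391 + 931 = 3322

MMMCCCXXII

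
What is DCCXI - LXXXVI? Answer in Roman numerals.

DCCXI = 711
LXXXVI = 86
711 - 86 = 625

DCXXV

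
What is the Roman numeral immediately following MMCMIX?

MMCMIX = 2909; next is 2910

MMCMX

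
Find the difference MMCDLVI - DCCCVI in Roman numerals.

MMCDLVI = 2456
DCCCVI = 806
2456 - 806 = 1650

MDCL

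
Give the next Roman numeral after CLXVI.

CLXVI = 166, so the next integer is 166 + 1 = 167

CLXVII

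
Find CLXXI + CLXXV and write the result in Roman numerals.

CLXXI = 171
CLXXV = 175
171 + 175 = 346

CCCXLVI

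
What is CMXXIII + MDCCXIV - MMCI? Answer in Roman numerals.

CMXXIII = 923, MDCCXIV = 1714, MMCI = 2101
923 + 1714 = 2637
2637 - 2101 = 536

DXXXVI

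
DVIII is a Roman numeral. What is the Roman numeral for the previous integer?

DVIII = 508, so the previous integer is 508 - 1 = 507

DVII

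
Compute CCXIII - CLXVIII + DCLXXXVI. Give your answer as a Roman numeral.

CCXIII = 213, CLXVIII = 168, DCLXXXVI = 686
213 - 168 = 45
45 + 686 = 731

DCCXXXI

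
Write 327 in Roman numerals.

Convert 327 to Roman numerals:
  327 contains 3×100 (CCC)
  27 contains 2×10 (XX)
  7 contains 1×5 (V)
  2 contains 2×1 (II)

CCCXXVII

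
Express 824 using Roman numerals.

Convert 824 to Roman numerals:
  824 contains 1×500 (D)
  324 contains 3×100 (CCC)
  24 contains 2×10 (XX)
  4 contains 1×4 (IV)

DCCCXXIV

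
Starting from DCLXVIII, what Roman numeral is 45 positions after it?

DCLXVIII = 668
668 + 45 = 713

DCCXIII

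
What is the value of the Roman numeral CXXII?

CXXII: C=100, X=10, X=10, I=1, I=1
100 + 10 + 10 + 1 + 1 = 122

122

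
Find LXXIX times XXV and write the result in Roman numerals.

LXXIX = 79
XXV = 25
79 × 25 = 1975

MCMLXXV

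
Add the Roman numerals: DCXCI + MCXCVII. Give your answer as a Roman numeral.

DCXCI = 691
MCXCVII = 1197
691 + 1197 = 1888

MDCCCLXXXVIII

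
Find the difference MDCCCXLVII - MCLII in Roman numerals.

MDCCCXLVII = 1847
MCLII = 1152
1847 - 1152 = 695

DCXCV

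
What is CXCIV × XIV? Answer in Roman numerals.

CXCIV = 194
XIV = 14
194 × 14 = 2716

MMDCCXVI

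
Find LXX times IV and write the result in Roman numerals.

LXX = 70
IV = 4
70 × 4 = 280

CCLXXX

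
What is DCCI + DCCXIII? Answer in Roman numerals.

DCCI = 701
DCCXIII = 713
701 + 713 = 1414

MCDXIV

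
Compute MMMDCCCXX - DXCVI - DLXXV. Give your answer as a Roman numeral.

MMMDCCCXX = 3820, DXCVI = 596, DLXXV = 575
3820 - 596 = 3224
3224 - 575 = 2649

MMDCXLIX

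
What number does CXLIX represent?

CXLIX: C=100, XL=40, IX=9
100 + 40 + 9 = 149

149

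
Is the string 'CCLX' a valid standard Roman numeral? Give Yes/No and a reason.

'CCLX': Check the rules: uses only the symbols I, V, X, L, C, D, M; no symbol is repeated more than three times in a row; V, L and D each appear at most once; no smaller symbol precedes a larger one (values never increase from left to right). Value: C (100) + C (100) + L (50) + X (10) = 260. So it is a valid standard Roman numeral.

Yes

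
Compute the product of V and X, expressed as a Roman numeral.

V = 5
X = 10
5 × 10 = 50

L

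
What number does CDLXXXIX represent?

CDLXXXIX: CD=400, L=50, X=10, X=10, X=10, IX=9
400 + 50 + 10 + 10 + 10 + 9 = 489

489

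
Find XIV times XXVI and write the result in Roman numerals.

XIV = 14
XXVI = 26
14 × 26 = 364

CCCLXIV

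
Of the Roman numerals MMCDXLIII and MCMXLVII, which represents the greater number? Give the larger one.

MMCDXLIII = 2443
MCMXLVII = 1947
2443 is larger

MMCDXLIII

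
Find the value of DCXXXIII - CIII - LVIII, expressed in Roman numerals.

DCXXXIII = 633, CIII = 103, LVIII = 58
633 - 103 = 530
530 - 58 = 472

CDLXXII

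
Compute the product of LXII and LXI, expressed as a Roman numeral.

LXII = 62
LXI = 61
62 × 61 = 3782

MMMDCCLXXXII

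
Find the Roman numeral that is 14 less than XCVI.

XCVI = 96
96 - 14 = 82

LXXXII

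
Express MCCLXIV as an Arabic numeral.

MCCLXIV: M=1000, C=100, C=100, L=50, X=10, IV=4
1000 + 100 + 100 + 50 + 10 + 4 = 1264

1264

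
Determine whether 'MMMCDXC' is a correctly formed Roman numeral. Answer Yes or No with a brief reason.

'MMMCDXC': Check the rules: uses only the symbols I, V, X, L, C, D, M; no symbol is repeated more than three times in a row; V, L and D each appear at most once; the only places a smaller symbol precedes a larger one are the allowed subtractive pairs CD, XC, the symbol right after such a pair (if any) is smaller than the pair's first symbol, and otherwise the values never increase from left to right. Value: M (1000) + M (1000) + M (1000) + CD (400) + XC (90) = 3490. So it is a valid standard Roman numeral.

Yes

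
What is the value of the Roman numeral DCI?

DCI: D=500, C=100, I=1
500 + 100 + 1 = 601

601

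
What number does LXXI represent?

LXXI: L=50, X=10, X=10, I=1
50 + 10 + 10 + 1 = 71

71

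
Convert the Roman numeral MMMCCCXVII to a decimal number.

MMMCCCXVII: M=1000, M=1000, M=1000, C=100, C=100, C=100, X=10, V=5, I=1, I=1
1000 + 1000 + 1000 + 100 + 100 + 100 + 10 + 5 + 1 + 1 = 3317

3317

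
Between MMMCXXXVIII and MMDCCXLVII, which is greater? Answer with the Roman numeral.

MMMCXXXVIII = 3138
MMDCCXLVII = 2747
3138 is larger

MMMCXXXVIII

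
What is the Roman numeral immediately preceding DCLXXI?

DCLXXI = 671, so the previous integer is 671 - 1 = 670

DCLXX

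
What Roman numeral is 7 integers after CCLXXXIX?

CCLXXXIX = 289
289 + 7 = 296

CCXCVI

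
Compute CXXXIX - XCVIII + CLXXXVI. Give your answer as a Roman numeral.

CXXXIX = 139, XCVIII = 98, CLXXXVI = 186
139 - 98 = 41
41 + 186 = 227

CCXXVII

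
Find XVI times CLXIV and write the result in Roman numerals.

XVI = 16
CLXIV = 164
16 × 164 = 2624

MMDCXXIV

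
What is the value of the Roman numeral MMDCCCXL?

MMDCCCXL: M=1000, M=1000, D=500, C=100, C=100, C=100, XL=40
1000 + 1000 + 500 + 100 + 100 + 100 + 40 = 2840

2840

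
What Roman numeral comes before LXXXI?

LXXXI = 81, so the previous integer is 81 - 1 = 80

LXXX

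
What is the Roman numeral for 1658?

Convert 1658 to Roman numerals:
  1658 contains 1×1000 (M)
  658 contains 1×500 (D)
  158 contains 1×100 (C)
  58 contains 1×50 (L)
  8 contains 1×5 (V)
  3 contains 3×1 (III)

MDCLVIII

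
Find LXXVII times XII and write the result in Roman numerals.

LXXVII = 77
XII = 12
77 × 12 = 924

CMXXIV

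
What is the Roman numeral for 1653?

Convert 1653 to Roman numerals:
  1653 contains 1×1000 (M)
  653 contains 1×500 (D)
  153 contains 1×100 (C)
  53 contains 1×50 (L)
  3 contains 3×1 (III)

MDCLIII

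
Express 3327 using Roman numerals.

Convert 3327 to Roman numerals:
  3327 contains 3×1000 (MMM)
  327 contains 3×100 (CCC)
  27 contains 2×10 (XX)
  7 contains 1×5 (V)
  2 contains 2×1 (II)

MMMCCCXXVII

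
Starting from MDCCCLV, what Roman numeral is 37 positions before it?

MDCCCLV = 1855
1855 - 37 = 1818

MDCCCXVIII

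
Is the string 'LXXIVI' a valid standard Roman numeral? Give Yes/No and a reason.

'LXXIVI': I cannot come right after the subtractive pair IV: once I is subtracted in IV, the next symbol must be smaller than I

No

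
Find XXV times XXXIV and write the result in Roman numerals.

XXV = 25
XXXIV = 34
25 × 34 = 850

DCCCL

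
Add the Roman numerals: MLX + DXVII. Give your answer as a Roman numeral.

MLX = 1060
DXVII = 517
1060 + 517 = 1577

MDLXXVII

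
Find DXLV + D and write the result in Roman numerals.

DXLV = 545
D = 500
545 + 500 = 1045

MXLV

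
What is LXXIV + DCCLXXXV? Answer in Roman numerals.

LXXIV = 74
DCCLXXXV = 785
74 + 785 = 859

DCCCLIX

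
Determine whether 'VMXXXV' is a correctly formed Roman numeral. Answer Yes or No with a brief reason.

'VMXXXV': V should not appear more than once

No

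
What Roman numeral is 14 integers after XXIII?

XXIII = 23
23 + 14 = 37

XXXVII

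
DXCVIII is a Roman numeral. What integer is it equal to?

DXCVIII: D=500, XC=90, V=5, I=1, I=1, I=1
500 + 90 + 5 + 1 + 1 + 1 = 598

598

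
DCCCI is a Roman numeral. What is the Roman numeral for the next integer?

DCCCI = 801; next is 802

DCCCII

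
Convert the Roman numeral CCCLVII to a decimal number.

CCCLVII: C=100, C=100, C=100, L=50, V=5, I=1, I=1
100 + 100 + 100 + 50 + 5 + 1 + 1 = 357

357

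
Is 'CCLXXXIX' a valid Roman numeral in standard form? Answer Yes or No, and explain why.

'CCLXXXIX': Check the rules: uses only the symbols I, V, X, L, C, D, M; no symbol is repeated more than three times in a row; V, L and D each appear at most once; the only place a smaller symbol precedes a larger one is the allowed subtractive pair IX, the symbol right after such a pair (if any) is smaller than the pair's first symbol, and otherwise the values never increase from left to right. Value: C (100) + C (100) + L (50) + X (10) + X (10) + X (10) + IX (9) = 289. So it is a valid standard Roman numeral.

Yes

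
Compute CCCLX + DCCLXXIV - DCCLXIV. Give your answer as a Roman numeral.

CCCLX = 360, DCCLXXIV = 774, DCCLXIV = 764
360 + 774 = 1134
1134 - 764 = 370

CCCLXX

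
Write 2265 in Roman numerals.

Convert 2265 to Roman numerals:
  2265 contains 2×1000 (MM)
  265 contains 2×100 (CC)
  65 contains 1×50 (L)
  15 contains 1×10 (X)
  5 contains 1×5 (V)

MMCCLXV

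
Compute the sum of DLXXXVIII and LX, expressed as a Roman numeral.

DLXXXVIII = 588
LX = 60
588 + 60 = 648

DCXLVIII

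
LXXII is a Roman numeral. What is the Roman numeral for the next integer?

LXXII = 72, so the next integer is 72 + 1 = 73

LXXIII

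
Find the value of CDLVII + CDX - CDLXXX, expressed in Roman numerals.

CDLVII = 457, CDX = 410, CDLXXX = 480
457 + 410 = 867
867 - 480 = 387

CCCLXXXVII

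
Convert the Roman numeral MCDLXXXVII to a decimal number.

MCDLXXXVII: M=1000, CD=400, L=50, X=10, X=10, X=10, V=5, I=1, I=1
1000 + 400 + 50 + 10 + 10 + 10 + 5 + 1 + 1 = 1487

1487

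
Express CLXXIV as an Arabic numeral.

CLXXIV: C=100, L=50, X=10, X=10, IV=4
100 + 50 + 10 + 10 + 4 = 174

174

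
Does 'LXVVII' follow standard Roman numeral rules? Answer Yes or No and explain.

'LXVVII': V should not appear more than once

No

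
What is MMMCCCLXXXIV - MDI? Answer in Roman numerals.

MMMCCCLXXXIV = 3384
MDI = 1501
3384 - 1501 = 1883

MDCCCLXXXIII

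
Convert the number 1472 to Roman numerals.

Convert 1472 to Roman numerals:
  1472 contains 1×1000 (M)
  472 contains 1×400 (CD)
  72 contains 1×50 (L)
  22 contains 2×10 (XX)
  2 contains 2×1 (II)

MCDLXXII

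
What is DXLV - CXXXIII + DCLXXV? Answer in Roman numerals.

DXLV = 545, CXXXIII = 133, DCLXXV = 675
545 - 133 = 412
412 + 675 = 1087

MLXXXVII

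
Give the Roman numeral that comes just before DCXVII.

DCXVII = 617; previous is 616

DCXVI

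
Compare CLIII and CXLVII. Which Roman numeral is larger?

CLIII = 153
CXLVII = 147
153 is larger

CLIII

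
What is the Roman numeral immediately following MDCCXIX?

MDCCXIX = 1719; next is 1720

MDCCXX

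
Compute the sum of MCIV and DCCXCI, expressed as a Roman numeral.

MCIV = 1104
DCCXCI = 791
1104 + 791 = 1895

MDCCCXCV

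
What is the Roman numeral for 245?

Convert 245 to Roman numerals:
  245 contains 2×100 (CC)
  45 contains 1×40 (XL)
  5 contains 1×5 (V)

CCXLV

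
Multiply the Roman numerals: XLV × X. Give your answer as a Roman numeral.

XLV = 45
X = 10
45 × 10 = 450

CDL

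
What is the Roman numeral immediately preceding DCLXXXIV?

DCLXXXIV = 684; previous is 683

DCLXXXIII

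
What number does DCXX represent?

DCXX: D=500, C=100, X=10, X=10
500 + 100 + 10 + 10 = 620

620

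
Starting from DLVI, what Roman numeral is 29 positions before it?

DLVI = 556
556 - 29 = 527

DXXVII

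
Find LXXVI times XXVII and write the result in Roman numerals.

LXXVI = 76
XXVII = 27
76 × 27 = 2052

MMLII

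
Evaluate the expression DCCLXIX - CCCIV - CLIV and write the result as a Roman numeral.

DCCLXIX = 769, CCCIV = 304, CLIV = 154
769 - 304 = 465
465 - 154 = 311

CCCXI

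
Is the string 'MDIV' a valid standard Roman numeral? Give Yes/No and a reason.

'MDIV': Check the rules: uses only the symbols I, V, X, L, C, D, M; no symbol is repeated more than three times in a row; V, L and D each appear at most once; the only place a smaller symbol precedes a larger one is the allowed subtractive pair IV, the symbol right after such a pair (if any) is smaller than the pair's first symbol, and otherwise the values never increase from left to right. Value: M (1000) + D (500) + IV (4) = 1504. So it is a valid standard Roman numeral.

Yes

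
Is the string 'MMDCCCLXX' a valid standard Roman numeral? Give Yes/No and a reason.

'MMDCCCLXX': Check the rules: uses only the symbols I, V, X, L, C, D, M; no symbol is repeated more than three times in a row; V, L and D each appear at most once; no smaller symbol precedes a larger one (values never increase from left to right). Value: M (1000) + M (1000) + D (500) + C (100) + C (100) + C (100) + L (50) + X (10) + X (10) = 2870. So it is a valid standard Roman numeral.

Yes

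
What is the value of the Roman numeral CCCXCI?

CCCXCI: C=100, C=100, C=100, XC=90, I=1
100 + 100 + 100 + 90 + 1 = 391

391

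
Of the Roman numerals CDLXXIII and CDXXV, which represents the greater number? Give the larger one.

CDLXXIII = 473
CDXXV = 425
473 is larger

CDLXXIII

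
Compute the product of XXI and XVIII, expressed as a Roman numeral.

XXI = 21
XVIII = 18
21 × 18 = 378

CCCLXXVIII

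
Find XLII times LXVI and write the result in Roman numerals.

XLII = 42
LXVI = 66
42 × 66 = 2772

MMDCCLXXII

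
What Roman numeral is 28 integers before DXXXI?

DXXXI = 531
531 - 28 = 503

DIII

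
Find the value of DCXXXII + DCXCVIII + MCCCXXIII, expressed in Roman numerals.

DCXXXII = 632, DCXCVIII = 698, MCCCXXIII = 1323
632 + 698 = 1330
1330 + 1323 = 2653

MMDCLIII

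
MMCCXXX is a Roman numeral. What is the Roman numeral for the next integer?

MMCCXXX = 2230; next is 2231

MMCCXXXI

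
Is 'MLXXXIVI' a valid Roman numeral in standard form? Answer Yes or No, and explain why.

'MLXXXIVI': I cannot come right after the subtractive pair IV: once I is subtracted in IV, the next symbol must be smaller than I

No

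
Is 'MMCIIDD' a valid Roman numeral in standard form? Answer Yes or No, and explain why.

'MMCIIDD': D should not appear more than once

No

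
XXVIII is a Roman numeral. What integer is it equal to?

XXVIII: X=10, X=10, V=5, I=1, I=1, I=1
10 + 10 + 5 + 1 + 1 + 1 = 28

28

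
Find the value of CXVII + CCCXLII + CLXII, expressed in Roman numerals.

CXVII = 117, CCCXLII = 342, CLXII = 162
117 + 342 = 459
459 + 162 = 621

DCXXI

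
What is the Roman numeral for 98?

Convert 98 to Roman numerals:
  98 contains 1×90 (XC)
  8 contains 1×5 (V)
  3 contains 3×1 (III)

XCVIII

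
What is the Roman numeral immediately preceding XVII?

XVII = 17, so the previous integer is 17 - 1 = 16

XVI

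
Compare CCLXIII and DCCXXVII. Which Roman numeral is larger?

CCLXIII = 263
DCCXXVII = 727
727 is larger

DCCXXVII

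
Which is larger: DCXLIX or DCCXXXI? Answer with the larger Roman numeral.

DCXLIX = 649
DCCXXXI = 731
731 is larger

DCCXXXI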